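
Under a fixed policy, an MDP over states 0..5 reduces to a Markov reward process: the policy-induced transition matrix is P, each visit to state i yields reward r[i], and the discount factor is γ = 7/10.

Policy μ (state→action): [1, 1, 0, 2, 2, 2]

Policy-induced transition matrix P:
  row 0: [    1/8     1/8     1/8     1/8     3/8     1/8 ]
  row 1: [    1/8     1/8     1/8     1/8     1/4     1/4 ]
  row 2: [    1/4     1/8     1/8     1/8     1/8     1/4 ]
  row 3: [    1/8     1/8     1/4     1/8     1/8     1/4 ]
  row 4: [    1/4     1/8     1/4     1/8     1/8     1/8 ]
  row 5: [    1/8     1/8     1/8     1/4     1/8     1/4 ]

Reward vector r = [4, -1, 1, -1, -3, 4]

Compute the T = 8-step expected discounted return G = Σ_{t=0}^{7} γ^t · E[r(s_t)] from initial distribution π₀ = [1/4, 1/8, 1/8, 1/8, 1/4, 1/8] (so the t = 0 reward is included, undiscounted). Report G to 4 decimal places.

G = 2.3518

t=0: π = [0.2500, 0.1250, 0.1250, 0.1250, 0.2500, 0.1250], E[r] = 0.6250, γ^t·E[r] = 0.625000, running G = 0.625000
t=1: π = [0.1719, 0.1250, 0.1719, 0.1406, 0.2031, 0.1875], E[r] = 0.7344, γ^t·E[r] = 0.514063, running G = 1.139063
t=2: π = [0.1719, 0.1250, 0.1680, 0.1484, 0.1836, 0.2031], E[r] = 0.8438, γ^t·E[r] = 0.413438, running G = 1.552500
t=3: π = [0.1689, 0.1250, 0.1665, 0.1504, 0.1836, 0.2056], E[r] = 0.8384, γ^t·E[r] = 0.287564, running G = 1.840064
t=4: π = [0.1688, 0.1250, 0.1667, 0.1507, 0.1829, 0.2059], E[r] = 0.8412, γ^t·E[r] = 0.201984, running G = 2.042048
t=5: π = [0.1687, 0.1250, 0.1667, 0.1507, 0.1828, 0.2060], E[r] = 0.8415, γ^t·E[r] = 0.141431, running G = 2.183478
t=6: π = [0.1687, 0.1250, 0.1667, 0.1508, 0.1828, 0.2061], E[r] = 0.8415, γ^t·E[r] = 0.099006, running G = 2.282484
t=7: π = [0.1687, 0.1250, 0.1667, 0.1508, 0.1828, 0.2061], E[r] = 0.8415, γ^t·E[r] = 0.069305, running G = 2.351789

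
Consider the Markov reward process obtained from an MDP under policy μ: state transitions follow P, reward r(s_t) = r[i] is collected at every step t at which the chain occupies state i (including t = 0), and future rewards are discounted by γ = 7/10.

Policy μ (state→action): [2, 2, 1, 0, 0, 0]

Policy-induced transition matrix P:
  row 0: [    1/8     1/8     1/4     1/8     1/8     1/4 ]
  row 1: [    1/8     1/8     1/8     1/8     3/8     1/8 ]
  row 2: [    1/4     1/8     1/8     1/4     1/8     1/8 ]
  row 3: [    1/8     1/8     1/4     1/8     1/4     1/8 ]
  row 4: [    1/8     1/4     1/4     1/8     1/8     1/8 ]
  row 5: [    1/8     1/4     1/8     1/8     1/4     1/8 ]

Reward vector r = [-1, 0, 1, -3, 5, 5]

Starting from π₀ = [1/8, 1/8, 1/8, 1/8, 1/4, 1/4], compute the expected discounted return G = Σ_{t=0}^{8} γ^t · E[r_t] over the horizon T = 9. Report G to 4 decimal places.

G = 5.0635

t=0: π = [0.1250, 0.1250, 0.1250, 0.1250, 0.2500, 0.2500], E[r] = 2.1250, γ^t·E[r] = 2.125000, running G = 2.125000
t=1: π = [0.1406, 0.1875, 0.1875, 0.1406, 0.2031, 0.1406], E[r] = 1.3438, γ^t·E[r] = 0.940625, running G = 3.065625
t=2: π = [0.1484, 0.1680, 0.1855, 0.1484, 0.2070, 0.1426], E[r] = 1.3398, γ^t·E[r] = 0.656523, running G = 3.722148
t=3: π = [0.1482, 0.1687, 0.1880, 0.1482, 0.2034, 0.1436], E[r] = 1.3298, γ^t·E[r] = 0.456133, running G = 4.178281
t=4: π = [0.1485, 0.1684, 0.1875, 0.1485, 0.2036, 0.1435], E[r] = 1.3293, γ^t·E[r] = 0.319169, running G = 4.497450
t=5: π = [0.1484, 0.1684, 0.1876, 0.1484, 0.2036, 0.1436], E[r] = 1.3296, γ^t·E[r] = 0.223471, running G = 4.720921
t=6: π = [0.1484, 0.1684, 0.1876, 0.1484, 0.2036, 0.1436], E[r] = 1.3295, γ^t·E[r] = 0.156418, running G = 4.877339
t=7: π = [0.1484, 0.1684, 0.1876, 0.1484, 0.2036, 0.1436], E[r] = 1.3296, γ^t·E[r] = 0.109495, running G = 4.986833
t=8: π = [0.1484, 0.1684, 0.1876, 0.1484, 0.2036, 0.1436], E[r] = 1.3296, γ^t·E[r] = 0.076646, running G = 5.063479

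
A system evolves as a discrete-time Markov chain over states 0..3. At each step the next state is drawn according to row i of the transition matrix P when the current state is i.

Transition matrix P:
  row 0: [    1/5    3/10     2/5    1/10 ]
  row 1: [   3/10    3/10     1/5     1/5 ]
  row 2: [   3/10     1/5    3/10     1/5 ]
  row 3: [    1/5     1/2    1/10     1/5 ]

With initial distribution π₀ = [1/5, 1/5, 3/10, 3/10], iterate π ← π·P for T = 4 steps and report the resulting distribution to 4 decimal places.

t=0: π = [0.2000, 0.2000, 0.3000, 0.3000]
t=1: π = [0.2500, 0.3300, 0.2400, 0.1800]
t=2: π = [0.2570, 0.3120, 0.2560, 0.1750]
t=3: π = [0.2568, 0.3094, 0.2595, 0.1743]
t=4: π = [0.2569, 0.3089, 0.2599, 0.1743]

π = [0.2569, 0.3089, 0.2599, 0.1743]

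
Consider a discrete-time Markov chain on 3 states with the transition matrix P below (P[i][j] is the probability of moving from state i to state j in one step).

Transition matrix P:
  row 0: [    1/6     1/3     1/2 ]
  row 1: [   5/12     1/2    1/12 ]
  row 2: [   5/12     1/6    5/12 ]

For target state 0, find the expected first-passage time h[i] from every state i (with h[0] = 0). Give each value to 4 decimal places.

h = [0.0000, 2.4000, 2.4000]

First-step conditioning: h[0] = 0; for i ≠ 0, h[i] = 1 + Σ_k P[i][k]·h[k].
  h[1] = 1 + 1/2·h[1] + 1/12·h[2]
  h[2] = 1 + 1/6·h[1] + 5/12·h[2]
Solving the 2×2 linear system over states ≠ 0 gives exactly h = [0, 12/5, 12/5] (h[0] = 0 is the target).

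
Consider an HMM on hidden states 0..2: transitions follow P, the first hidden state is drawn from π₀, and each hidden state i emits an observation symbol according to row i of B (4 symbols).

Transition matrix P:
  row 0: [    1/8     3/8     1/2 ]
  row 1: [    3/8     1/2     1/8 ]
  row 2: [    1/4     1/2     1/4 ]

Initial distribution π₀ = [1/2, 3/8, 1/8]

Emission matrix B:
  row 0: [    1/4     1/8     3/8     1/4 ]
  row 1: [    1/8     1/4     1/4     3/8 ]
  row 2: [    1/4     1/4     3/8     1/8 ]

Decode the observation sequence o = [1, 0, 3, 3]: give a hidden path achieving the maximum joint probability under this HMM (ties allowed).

path = [0, 2, 1, 1]

t=0: δ = [6.250e-02, 9.375e-02, 3.125e-02]  (obs o_0=1)
t=1: δ = [8.789e-03, 5.859e-03, 7.812e-03]  ψ = [1, 1, 0]  (obs o_1=0)
t=2: δ = [5.493e-04, 1.465e-03, 5.493e-04]  ψ = [1, 2, 0]  (obs o_2=3)
t=3: δ = [1.373e-04, 2.747e-04, 3.433e-05]  ψ = [1, 1, 0]  (obs o_3=3)
backtrack: best end state = 1; path = [0, 2, 1, 1]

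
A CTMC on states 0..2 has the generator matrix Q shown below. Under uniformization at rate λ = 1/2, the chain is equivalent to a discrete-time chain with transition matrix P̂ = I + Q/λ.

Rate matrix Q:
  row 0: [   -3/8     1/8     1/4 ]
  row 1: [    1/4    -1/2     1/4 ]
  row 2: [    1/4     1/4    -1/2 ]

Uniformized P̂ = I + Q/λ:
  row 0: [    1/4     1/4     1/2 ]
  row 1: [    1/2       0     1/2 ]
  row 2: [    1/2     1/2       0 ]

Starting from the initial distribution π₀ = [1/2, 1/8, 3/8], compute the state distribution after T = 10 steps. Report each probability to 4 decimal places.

π = [0.4000, 0.2666, 0.3334]

t=0: π = [0.5000, 0.1250, 0.3750]
t=1: π = [0.3750, 0.3125, 0.3125]
t=2: π = [0.4063, 0.2500, 0.3438]
t=3: π = [0.3984, 0.2734, 0.3281]
t=4: π = [0.4004, 0.2637, 0.3359]
t=5: π = [0.3999, 0.2681, 0.3320]
t=6: π = [0.4000, 0.2660, 0.3340]
t=7: π = [0.4000, 0.2670, 0.3330]
t=8: π = [0.4000, 0.2665, 0.3335]
t=9: π = [0.4000, 0.2667, 0.3333]
t=10: π = [0.4000, 0.2666, 0.3334]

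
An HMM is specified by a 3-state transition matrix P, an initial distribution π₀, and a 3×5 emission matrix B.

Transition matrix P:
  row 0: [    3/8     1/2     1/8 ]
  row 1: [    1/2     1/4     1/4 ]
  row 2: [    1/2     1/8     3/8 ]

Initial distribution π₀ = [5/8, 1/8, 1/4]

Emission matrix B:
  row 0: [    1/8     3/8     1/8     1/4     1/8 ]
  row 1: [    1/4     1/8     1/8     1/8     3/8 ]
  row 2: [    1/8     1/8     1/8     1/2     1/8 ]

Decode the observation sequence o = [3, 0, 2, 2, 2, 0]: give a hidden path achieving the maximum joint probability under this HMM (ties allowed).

path = [0, 1, 0, 1, 0, 1]

t=0: δ = [1.562e-01, 1.562e-02, 1.250e-01]  (obs o_0=3)
t=1: δ = [7.812e-03, 1.953e-02, 5.859e-03]  ψ = [2, 0, 2]  (obs o_1=0)
t=2: δ = [1.221e-03, 6.104e-04, 6.104e-04]  ψ = [1, 1, 1]  (obs o_2=2)
t=3: δ = [5.722e-05, 7.629e-05, 2.861e-05]  ψ = [0, 0, 2]  (obs o_3=2)
t=4: δ = [4.768e-06, 3.576e-06, 2.384e-06]  ψ = [1, 0, 1]  (obs o_4=2)
t=5: δ = [2.235e-07, 5.960e-07, 1.118e-07]  ψ = [0, 0, 1]  (obs o_5=0)
backtrack: best end state = 1; path = [0, 1, 0, 1, 0, 1]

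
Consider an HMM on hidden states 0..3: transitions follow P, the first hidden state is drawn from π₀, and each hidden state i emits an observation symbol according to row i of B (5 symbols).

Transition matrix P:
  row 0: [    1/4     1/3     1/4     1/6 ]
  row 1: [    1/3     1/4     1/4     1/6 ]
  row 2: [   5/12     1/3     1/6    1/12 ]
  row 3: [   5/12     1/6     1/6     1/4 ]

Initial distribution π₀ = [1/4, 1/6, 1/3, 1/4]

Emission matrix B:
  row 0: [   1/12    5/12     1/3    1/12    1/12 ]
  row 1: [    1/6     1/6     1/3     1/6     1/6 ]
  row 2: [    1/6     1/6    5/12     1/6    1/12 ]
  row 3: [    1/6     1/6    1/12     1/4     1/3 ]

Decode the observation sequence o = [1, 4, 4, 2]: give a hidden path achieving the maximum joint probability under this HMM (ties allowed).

path = [0, 3, 3, 0]

t=0: δ = [1.042e-01, 2.778e-02, 5.556e-02, 4.167e-02]  (obs o_0=1)
t=1: δ = [2.170e-03, 5.787e-03, 2.170e-03, 5.787e-03]  ψ = [0, 0, 0, 0]  (obs o_1=4)
t=2: δ = [2.009e-04, 2.411e-04, 1.206e-04, 4.823e-04]  ψ = [3, 1, 1, 3]  (obs o_2=4)
t=3: δ = [6.698e-05, 2.679e-05, 3.349e-05, 1.005e-05]  ψ = [3, 3, 3, 3]  (obs o_3=2)
backtrack: best end state = 0; path = [0, 3, 3, 0]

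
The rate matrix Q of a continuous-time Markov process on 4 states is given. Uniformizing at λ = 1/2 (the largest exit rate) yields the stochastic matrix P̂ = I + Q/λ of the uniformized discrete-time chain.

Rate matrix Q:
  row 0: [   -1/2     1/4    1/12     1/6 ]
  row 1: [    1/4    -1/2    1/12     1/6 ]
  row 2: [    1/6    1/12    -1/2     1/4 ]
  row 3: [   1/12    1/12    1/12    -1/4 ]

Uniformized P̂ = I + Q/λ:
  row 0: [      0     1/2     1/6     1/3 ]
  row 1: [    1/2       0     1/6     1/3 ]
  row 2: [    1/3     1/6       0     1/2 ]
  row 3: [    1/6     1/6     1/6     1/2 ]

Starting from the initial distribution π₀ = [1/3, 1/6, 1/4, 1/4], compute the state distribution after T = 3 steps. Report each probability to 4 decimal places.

π = [0.2164, 0.2130, 0.1424, 0.4282]

t=0: π = [0.3333, 0.1667, 0.2500, 0.2500]
t=1: π = [0.2083, 0.2500, 0.1250, 0.4167]
t=2: π = [0.2361, 0.1944, 0.1458, 0.4236]
t=3: π = [0.2164, 0.2130, 0.1424, 0.4282]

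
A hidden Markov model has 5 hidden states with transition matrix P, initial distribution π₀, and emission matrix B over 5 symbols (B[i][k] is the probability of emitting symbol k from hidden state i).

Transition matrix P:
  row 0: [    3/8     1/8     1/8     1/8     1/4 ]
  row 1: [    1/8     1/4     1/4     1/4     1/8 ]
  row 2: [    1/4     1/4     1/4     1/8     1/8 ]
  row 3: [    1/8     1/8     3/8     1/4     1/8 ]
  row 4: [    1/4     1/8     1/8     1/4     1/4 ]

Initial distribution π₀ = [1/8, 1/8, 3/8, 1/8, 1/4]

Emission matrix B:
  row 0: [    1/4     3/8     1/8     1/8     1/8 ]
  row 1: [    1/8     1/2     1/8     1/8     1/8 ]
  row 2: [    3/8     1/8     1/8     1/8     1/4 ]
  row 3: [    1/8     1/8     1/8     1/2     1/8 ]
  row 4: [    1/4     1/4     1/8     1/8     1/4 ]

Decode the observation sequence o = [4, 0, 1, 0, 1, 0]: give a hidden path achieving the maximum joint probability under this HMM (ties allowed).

t=0: δ = [1.562e-02, 1.562e-02, 9.375e-02, 1.562e-02, 6.250e-02]  (obs o_0=4)
t=1: δ = [5.859e-03, 2.930e-03, 8.789e-03, 1.953e-03, 3.906e-03]  ψ = [2, 2, 2, 4, 4]  (obs o_1=0)
t=2: δ = [8.240e-04, 1.099e-03, 2.747e-04, 1.373e-04, 3.662e-04]  ψ = [0, 2, 2, 2, 0]  (obs o_2=1)
t=3: δ = [7.725e-05, 3.433e-05, 1.030e-04, 3.433e-05, 5.150e-05]  ψ = [0, 1, 1, 1, 0]  (obs o_3=0)
t=4: δ = [1.086e-05, 1.287e-05, 3.219e-06, 1.609e-06, 4.828e-06]  ψ = [0, 2, 2, 2, 0]  (obs o_4=1)
t=5: δ = [1.018e-06, 4.023e-07, 1.207e-06, 4.023e-07, 6.789e-07]  ψ = [0, 1, 1, 1, 0]  (obs o_5=0)
backtrack: best end state = 2; path = [2, 2, 1, 2, 1, 2]

path = [2, 2, 1, 2, 1, 2]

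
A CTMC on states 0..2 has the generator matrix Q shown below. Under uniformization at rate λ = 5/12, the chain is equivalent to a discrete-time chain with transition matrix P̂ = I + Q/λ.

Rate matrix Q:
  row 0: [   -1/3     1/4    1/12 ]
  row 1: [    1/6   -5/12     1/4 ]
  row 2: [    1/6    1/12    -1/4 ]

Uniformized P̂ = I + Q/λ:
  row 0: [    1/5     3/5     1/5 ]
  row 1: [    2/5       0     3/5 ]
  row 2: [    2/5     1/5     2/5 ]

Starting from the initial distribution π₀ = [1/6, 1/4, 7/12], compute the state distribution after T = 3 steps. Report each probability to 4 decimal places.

t=0: π = [0.1667, 0.2500, 0.5833]
t=1: π = [0.3667, 0.2167, 0.4167]
t=2: π = [0.3267, 0.3033, 0.3700]
t=3: π = [0.3347, 0.2700, 0.3953]

π = [0.3347, 0.2700, 0.3953]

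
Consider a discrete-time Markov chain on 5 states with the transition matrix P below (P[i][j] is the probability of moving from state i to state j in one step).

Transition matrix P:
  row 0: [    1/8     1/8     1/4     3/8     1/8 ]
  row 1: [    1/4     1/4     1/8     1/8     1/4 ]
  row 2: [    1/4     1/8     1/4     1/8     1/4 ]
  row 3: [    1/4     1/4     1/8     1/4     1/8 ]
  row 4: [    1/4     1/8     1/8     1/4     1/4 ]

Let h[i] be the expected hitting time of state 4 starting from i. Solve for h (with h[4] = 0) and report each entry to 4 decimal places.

First-step conditioning: h[4] = 0; for i ≠ 4, h[i] = 1 + Σ_k P[i][k]·h[k].
  h[0] = 1 + 1/8·h[0] + 1/8·h[1] + 1/4·h[2] + 3/8·h[3]
  h[1] = 1 + 1/4·h[0] + 1/4·h[1] + 1/8·h[2] + 1/8·h[3]
  h[2] = 1 + 1/4·h[0] + 1/8·h[1] + 1/4·h[2] + 1/8·h[3]
  h[3] = 1 + 1/4·h[0] + 1/4·h[1] + 1/8·h[2] + 1/4·h[3]
Solving the 4×4 linear system over states ≠ 4 gives exactly h = [64/11, 56/11, 56/11, 64/11, 0] (h[4] = 0 is the target).

h = [5.8182, 5.0909, 5.0909, 5.8182, 0.0000]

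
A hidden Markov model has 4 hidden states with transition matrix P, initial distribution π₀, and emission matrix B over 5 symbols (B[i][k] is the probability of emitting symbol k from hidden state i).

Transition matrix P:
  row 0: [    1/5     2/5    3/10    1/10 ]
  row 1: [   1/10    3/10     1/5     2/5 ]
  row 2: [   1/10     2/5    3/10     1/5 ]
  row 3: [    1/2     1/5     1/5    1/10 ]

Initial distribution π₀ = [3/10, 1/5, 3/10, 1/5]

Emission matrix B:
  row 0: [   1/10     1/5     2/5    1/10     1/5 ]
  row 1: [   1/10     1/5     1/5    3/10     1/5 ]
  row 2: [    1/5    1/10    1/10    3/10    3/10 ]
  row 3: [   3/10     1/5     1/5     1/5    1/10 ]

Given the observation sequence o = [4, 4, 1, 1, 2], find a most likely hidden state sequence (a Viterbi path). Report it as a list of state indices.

path = [2, 2, 1, 3, 0]

t=0: δ = [6.000e-02, 4.000e-02, 9.000e-02, 2.000e-02]  (obs o_0=4)
t=1: δ = [2.400e-03, 7.200e-03, 8.100e-03, 1.800e-03]  ψ = [0, 2, 2, 2]  (obs o_1=4)
t=2: δ = [1.800e-04, 6.480e-04, 2.430e-04, 5.760e-04]  ψ = [3, 2, 2, 1]  (obs o_2=1)
t=3: δ = [5.760e-05, 3.888e-05, 1.296e-05, 5.184e-05]  ψ = [3, 1, 1, 1]  (obs o_3=1)
t=4: δ = [1.037e-05, 4.608e-06, 1.728e-06, 3.110e-06]  ψ = [3, 0, 0, 1]  (obs o_4=2)
backtrack: best end state = 0; path = [2, 2, 1, 3, 0]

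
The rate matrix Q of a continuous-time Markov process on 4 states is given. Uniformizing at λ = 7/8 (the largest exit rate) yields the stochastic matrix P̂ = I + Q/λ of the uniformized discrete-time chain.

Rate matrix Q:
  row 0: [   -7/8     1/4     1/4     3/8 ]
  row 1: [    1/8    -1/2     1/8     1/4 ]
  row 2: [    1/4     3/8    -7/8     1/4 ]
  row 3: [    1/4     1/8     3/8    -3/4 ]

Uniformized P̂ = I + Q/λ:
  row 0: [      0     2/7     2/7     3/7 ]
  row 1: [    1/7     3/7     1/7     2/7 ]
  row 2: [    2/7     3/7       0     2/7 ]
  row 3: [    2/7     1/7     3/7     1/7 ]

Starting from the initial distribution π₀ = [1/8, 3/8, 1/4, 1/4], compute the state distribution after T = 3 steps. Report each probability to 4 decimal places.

t=0: π = [0.1250, 0.3750, 0.2500, 0.2500]
t=1: π = [0.1964, 0.3393, 0.1964, 0.2679]
t=2: π = [0.1811, 0.3240, 0.2194, 0.2755]
t=3: π = [0.1877, 0.3240, 0.2161, 0.2722]

π = [0.1877, 0.3240, 0.2161, 0.2722]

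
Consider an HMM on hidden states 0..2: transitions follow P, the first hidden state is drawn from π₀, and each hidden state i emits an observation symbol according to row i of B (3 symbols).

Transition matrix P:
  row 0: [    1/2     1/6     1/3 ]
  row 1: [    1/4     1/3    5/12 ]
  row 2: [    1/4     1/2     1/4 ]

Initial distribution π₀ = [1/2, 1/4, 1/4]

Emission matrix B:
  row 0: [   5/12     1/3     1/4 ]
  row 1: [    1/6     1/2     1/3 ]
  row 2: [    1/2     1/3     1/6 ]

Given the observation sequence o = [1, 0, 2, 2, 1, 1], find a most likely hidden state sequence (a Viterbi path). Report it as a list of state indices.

path = [0, 2, 1, 1, 2, 1]

t=0: δ = [1.667e-01, 1.250e-01, 8.333e-02]  (obs o_0=1)
t=1: δ = [3.472e-02, 6.944e-03, 2.778e-02]  ψ = [0, 1, 0]  (obs o_1=0)
t=2: δ = [4.340e-03, 4.630e-03, 1.929e-03]  ψ = [0, 2, 0]  (obs o_2=2)
t=3: δ = [5.425e-04, 5.144e-04, 3.215e-04]  ψ = [0, 1, 1]  (obs o_3=2)
t=4: δ = [9.042e-05, 8.573e-05, 7.144e-05]  ψ = [0, 1, 1]  (obs o_4=1)
t=5: δ = [1.507e-05, 1.786e-05, 1.191e-05]  ψ = [0, 2, 1]  (obs o_5=1)
backtrack: best end state = 1; path = [0, 2, 1, 1, 2, 1]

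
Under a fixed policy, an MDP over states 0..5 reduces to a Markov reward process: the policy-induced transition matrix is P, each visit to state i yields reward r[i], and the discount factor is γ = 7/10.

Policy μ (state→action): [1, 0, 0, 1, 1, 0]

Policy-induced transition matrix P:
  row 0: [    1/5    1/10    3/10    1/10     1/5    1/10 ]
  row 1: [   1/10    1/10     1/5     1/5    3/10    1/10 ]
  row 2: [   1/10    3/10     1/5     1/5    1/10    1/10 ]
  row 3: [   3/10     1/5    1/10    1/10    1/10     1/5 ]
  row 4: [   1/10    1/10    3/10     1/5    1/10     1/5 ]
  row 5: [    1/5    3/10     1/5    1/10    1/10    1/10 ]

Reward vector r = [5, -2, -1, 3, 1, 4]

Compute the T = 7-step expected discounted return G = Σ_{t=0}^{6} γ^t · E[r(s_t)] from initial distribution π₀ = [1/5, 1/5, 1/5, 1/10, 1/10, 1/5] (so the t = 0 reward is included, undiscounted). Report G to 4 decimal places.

t=0: π = [0.2000, 0.2000, 0.2000, 0.1000, 0.1000, 0.2000], E[r] = 1.6000, γ^t·E[r] = 1.600000, running G = 1.600000
t=1: π = [0.1600, 0.1900, 0.2200, 0.1500, 0.1600, 0.1200], E[r] = 1.2900, γ^t·E[r] = 0.903000, running G = 2.503000
t=2: π = [0.1580, 0.1830, 0.2170, 0.1570, 0.1540, 0.1310], E[r] = 1.3560, γ^t·E[r] = 0.664440, running G = 3.167440
t=3: π = [0.1603, 0.1853, 0.2155, 0.1554, 0.1524, 0.1311], E[r] = 1.3584, γ^t·E[r] = 0.465931, running G = 3.633371
t=4: π = [0.1602, 0.1849, 0.2157, 0.1553, 0.1531, 0.1308], E[r] = 1.3578, γ^t·E[r] = 0.326013, running G = 3.959384
t=5: π = [0.1602, 0.1848, 0.2158, 0.1554, 0.1530, 0.1308], E[r] = 1.3578, γ^t·E[r] = 0.228208, running G = 4.187592
t=6: π = [0.1602, 0.1849, 0.2158, 0.1554, 0.1530, 0.1308], E[r] = 1.3578, γ^t·E[r] = 0.159741, running G = 4.347333

G = 4.3473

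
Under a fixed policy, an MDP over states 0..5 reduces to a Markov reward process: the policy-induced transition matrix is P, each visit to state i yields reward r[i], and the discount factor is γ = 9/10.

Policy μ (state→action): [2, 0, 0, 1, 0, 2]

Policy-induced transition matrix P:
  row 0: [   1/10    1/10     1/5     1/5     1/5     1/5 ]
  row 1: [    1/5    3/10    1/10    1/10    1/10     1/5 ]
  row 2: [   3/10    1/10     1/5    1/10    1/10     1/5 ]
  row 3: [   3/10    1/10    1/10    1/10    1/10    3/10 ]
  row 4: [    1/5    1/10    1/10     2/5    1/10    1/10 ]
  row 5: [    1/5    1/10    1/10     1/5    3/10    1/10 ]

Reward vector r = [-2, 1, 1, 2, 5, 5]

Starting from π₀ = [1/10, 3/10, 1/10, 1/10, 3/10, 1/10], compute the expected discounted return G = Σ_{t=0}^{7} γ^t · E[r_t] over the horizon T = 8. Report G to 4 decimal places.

G = 11.3055

t=0: π = [0.1000, 0.3000, 0.1000, 0.1000, 0.3000, 0.1000], E[r] = 2.4000, γ^t·E[r] = 2.400000, running G = 2.400000
t=1: π = [0.2100, 0.1600, 0.1200, 0.2100, 0.1300, 0.1700], E[r] = 1.7800, γ^t·E[r] = 1.602000, running G = 4.002000
t=2: π = [0.2120, 0.1320, 0.1330, 0.1770, 0.1550, 0.1910], E[r] = 1.9250, γ^t·E[r] = 1.559250, running G = 5.561250
t=3: π = [0.2098, 0.1264, 0.1345, 0.1868, 0.1594, 0.1831], E[r] = 1.9274, γ^t·E[r] = 1.405075, running G = 6.966325
t=4: π = [0.2112, 0.1253, 0.1344, 0.1871, 0.1576, 0.1844], E[r] = 1.9218, γ^t·E[r] = 1.260880, running G = 8.227204
t=5: π = [0.2110, 0.1251, 0.1346, 0.1868, 0.1580, 0.1845], E[r] = 1.9238, γ^t·E[r] = 1.135959, running G = 9.363164
t=6: π = [0.2110, 0.1250, 0.1346, 0.1870, 0.1580, 0.1844], E[r] = 1.9236, γ^t·E[r] = 1.022281, running G = 10.385444
t=7: π = [0.2110, 0.1250, 0.1346, 0.1869, 0.1580, 0.1845], E[r] = 1.9236, γ^t·E[r] = 0.920039, running G = 11.305483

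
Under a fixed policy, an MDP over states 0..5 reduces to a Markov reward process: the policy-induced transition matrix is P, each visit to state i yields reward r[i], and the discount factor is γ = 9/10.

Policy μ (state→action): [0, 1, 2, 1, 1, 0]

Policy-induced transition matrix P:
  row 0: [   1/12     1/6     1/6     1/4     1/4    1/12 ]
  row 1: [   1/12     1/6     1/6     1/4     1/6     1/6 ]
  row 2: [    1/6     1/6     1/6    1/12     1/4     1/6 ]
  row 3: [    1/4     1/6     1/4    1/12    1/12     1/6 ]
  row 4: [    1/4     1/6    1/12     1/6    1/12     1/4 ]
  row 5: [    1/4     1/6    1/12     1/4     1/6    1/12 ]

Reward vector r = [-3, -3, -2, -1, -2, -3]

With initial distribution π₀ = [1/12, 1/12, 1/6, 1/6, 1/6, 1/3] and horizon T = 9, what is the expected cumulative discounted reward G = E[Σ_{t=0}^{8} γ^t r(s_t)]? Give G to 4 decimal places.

t=0: π = [0.0833, 0.0833, 0.1667, 0.1667, 0.1667, 0.3333], E[r] = -2.3333, γ^t·E[r] = -2.333333, running G = -2.333333
t=1: π = [0.2083, 0.1667, 0.1389, 0.1806, 0.1597, 0.1458], E[r] = -2.3403, γ^t·E[r] = -2.106250, running G = -4.439583
t=2: π = [0.1759, 0.1667, 0.1563, 0.1834, 0.1672, 0.1505], E[r] = -2.3096, γ^t·E[r] = -1.870781, running G = -6.310365
t=3: π = [0.1799, 0.1667, 0.1555, 0.1794, 0.1651, 0.1534], E[r] = -2.3205, γ^t·E[r] = -1.691648, running G = -8.002013
t=4: π = [0.1793, 0.1667, 0.1551, 0.1804, 0.1659, 0.1527], E[r] = -2.3182, γ^t·E[r] = -1.520962, running G = -9.522975
t=5: π = [0.1794, 0.1667, 0.1552, 0.1803, 0.1657, 0.1528], E[r] = -2.3187, γ^t·E[r] = -1.369143, running G = -10.892118
t=6: π = [0.1794, 0.1667, 0.1551, 0.1803, 0.1657, 0.1528], E[r] = -2.3185, γ^t·E[r] = -1.232172, running G = -12.124291
t=7: π = [0.1794, 0.1667, 0.1551, 0.1803, 0.1657, 0.1528], E[r] = -2.3186, γ^t·E[r] = -1.108967, running G = -13.233257
t=8: π = [0.1794, 0.1667, 0.1551, 0.1803, 0.1657, 0.1528], E[r] = -2.3186, γ^t·E[r] = -0.998068, running G = -14.231325

G = -14.2313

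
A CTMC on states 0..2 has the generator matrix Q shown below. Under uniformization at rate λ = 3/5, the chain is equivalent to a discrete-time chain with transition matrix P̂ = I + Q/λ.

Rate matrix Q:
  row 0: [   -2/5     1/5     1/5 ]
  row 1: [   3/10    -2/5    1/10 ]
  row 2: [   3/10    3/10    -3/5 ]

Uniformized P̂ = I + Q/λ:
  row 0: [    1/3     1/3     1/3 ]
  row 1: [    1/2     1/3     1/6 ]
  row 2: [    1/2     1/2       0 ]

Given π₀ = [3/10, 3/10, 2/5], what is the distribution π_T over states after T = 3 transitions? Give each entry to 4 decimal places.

t=0: π = [0.3000, 0.3000, 0.4000]
t=1: π = [0.4500, 0.4000, 0.1500]
t=2: π = [0.4250, 0.3583, 0.2167]
t=3: π = [0.4292, 0.3694, 0.2014]

π = [0.4292, 0.3694, 0.2014]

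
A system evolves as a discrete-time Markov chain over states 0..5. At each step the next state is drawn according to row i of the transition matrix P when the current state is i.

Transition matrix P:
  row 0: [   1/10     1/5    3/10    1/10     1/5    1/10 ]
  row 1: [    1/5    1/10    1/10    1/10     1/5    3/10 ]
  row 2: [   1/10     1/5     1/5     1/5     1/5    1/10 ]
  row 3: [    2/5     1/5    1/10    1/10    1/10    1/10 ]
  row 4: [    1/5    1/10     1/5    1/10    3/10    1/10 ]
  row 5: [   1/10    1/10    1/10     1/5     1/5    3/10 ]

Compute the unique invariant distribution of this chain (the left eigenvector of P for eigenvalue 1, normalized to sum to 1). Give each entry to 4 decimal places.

π = [0.1756, 0.1482, 0.1732, 0.1335, 0.2074, 0.1621]

Balance equations π_j = Σ_i π_i·P[i][j]:
  π_0 = 1/10·π_0 + 1/5·π_1 + 1/10·π_2 + 2/5·π_3 + 1/5·π_4 + 1/10·π_5
  π_1 = 1/5·π_0 + 1/10·π_1 + 1/5·π_2 + 1/5·π_3 + 1/10·π_4 + 1/10·π_5
  π_2 = 3/10·π_0 + 1/10·π_1 + 1/5·π_2 + 1/10·π_3 + 1/5·π_4 + 1/10·π_5
  π_3 = 1/10·π_0 + 1/10·π_1 + 1/5·π_2 + 1/10·π_3 + 1/10·π_4 + 1/5·π_5
  π_4 = 1/5·π_0 + 1/5·π_1 + 1/5·π_2 + 1/10·π_3 + 3/10·π_4 + 1/5·π_5
  normalize: π_0 + π_1 + π_2 + π_3 + π_4 + π_5 = 1
Solving the linear system gives exactly π = [3979/22657, 6717/45314, 15695/90628, 12101/90628, 18795/90628, 14687/90628].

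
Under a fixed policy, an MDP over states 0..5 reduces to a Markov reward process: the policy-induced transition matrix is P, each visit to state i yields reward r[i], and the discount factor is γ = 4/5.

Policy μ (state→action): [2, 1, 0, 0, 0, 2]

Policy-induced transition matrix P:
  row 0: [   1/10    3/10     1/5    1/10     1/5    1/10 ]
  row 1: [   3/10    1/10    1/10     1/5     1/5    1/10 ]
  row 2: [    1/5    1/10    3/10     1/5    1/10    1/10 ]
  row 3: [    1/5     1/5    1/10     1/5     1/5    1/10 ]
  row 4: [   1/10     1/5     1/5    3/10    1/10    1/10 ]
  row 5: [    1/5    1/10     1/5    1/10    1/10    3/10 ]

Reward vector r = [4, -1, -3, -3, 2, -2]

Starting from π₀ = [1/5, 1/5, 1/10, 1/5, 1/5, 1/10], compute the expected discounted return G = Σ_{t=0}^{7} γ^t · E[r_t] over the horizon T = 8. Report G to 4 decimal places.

G = -1.5974

t=0: π = [0.2000, 0.2000, 0.1000, 0.2000, 0.2000, 0.1000], E[r] = -0.1000, γ^t·E[r] = -0.100000, running G = -0.100000
t=1: π = [0.1800, 0.1800, 0.1700, 0.1900, 0.1600, 0.1200], E[r] = -0.4600, γ^t·E[r] = -0.368000, running G = -0.468000
t=2: π = [0.1840, 0.1710, 0.1800, 0.1860, 0.1550, 0.1240], E[r] = -0.4710, γ^t·E[r] = -0.301440, running G = -0.769440
t=3: π = [0.1832, 0.1709, 0.1823, 0.1847, 0.1541, 0.1248], E[r] = -0.4805, γ^t·E[r] = -0.246016, running G = -1.015456
t=4: π = [0.1834, 0.1705, 0.1827, 0.1846, 0.1539, 0.1250], E[r] = -0.4811, γ^t·E[r] = -0.197050, running G = -1.212506
t=5: π = [0.1833, 0.1705, 0.1828, 0.1846, 0.1538, 0.1250], E[r] = -0.4814, γ^t·E[r] = -0.157753, running G = -1.370260
t=6: π = [0.1833, 0.1705, 0.1828, 0.1846, 0.1538, 0.1250], E[r] = -0.4814, γ^t·E[r] = -0.126208, running G = -1.496468
t=7: π = [0.1833, 0.1705, 0.1828, 0.1846, 0.1538, 0.1250], E[r] = -0.4815, γ^t·E[r] = -0.100969, running G = -1.597437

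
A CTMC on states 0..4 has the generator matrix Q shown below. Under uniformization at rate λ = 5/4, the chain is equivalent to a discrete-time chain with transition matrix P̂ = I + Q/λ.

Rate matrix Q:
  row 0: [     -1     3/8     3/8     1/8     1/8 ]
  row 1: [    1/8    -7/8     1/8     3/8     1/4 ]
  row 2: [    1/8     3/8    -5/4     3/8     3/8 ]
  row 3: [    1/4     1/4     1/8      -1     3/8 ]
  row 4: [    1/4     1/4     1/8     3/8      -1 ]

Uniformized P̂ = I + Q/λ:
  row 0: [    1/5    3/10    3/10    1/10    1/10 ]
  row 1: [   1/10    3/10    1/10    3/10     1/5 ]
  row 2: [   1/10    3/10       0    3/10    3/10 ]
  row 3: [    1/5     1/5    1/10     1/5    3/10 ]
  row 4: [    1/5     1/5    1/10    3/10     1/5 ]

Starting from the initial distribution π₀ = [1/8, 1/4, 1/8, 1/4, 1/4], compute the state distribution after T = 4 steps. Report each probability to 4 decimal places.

π = [0.1626, 0.2537, 0.1205, 0.2432, 0.2201]

t=0: π = [0.1250, 0.2500, 0.1250, 0.2500, 0.2500]
t=1: π = [0.1625, 0.2500, 0.1125, 0.2500, 0.2250]
t=2: π = [0.1638, 0.2525, 0.1213, 0.2425, 0.2200]
t=3: π = [0.1626, 0.2538, 0.1206, 0.2430, 0.2200]
t=4: π = [0.1626, 0.2537, 0.1205, 0.2432, 0.2201]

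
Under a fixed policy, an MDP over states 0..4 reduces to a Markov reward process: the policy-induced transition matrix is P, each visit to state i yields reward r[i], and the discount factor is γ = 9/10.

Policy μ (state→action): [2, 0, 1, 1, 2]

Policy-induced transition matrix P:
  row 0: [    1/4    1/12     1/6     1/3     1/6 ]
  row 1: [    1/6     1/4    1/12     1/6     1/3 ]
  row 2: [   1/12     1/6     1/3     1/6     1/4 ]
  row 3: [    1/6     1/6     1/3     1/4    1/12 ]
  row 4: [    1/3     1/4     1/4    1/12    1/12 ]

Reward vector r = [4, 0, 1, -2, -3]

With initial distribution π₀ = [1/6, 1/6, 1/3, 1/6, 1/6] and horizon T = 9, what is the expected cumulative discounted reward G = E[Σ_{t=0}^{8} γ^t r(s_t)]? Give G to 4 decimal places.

G = 0.4236

t=0: π = [0.1667, 0.1667, 0.3333, 0.1667, 0.1667], E[r] = 0.1667, γ^t·E[r] = 0.166667, running G = 0.166667
t=1: π = [0.1806, 0.1806, 0.2500, 0.1944, 0.1944], E[r] = 0.0000, γ^t·E[r] = 0.000000, running G = 0.166667
t=2: π = [0.1933, 0.1829, 0.2419, 0.1968, 0.1852], E[r] = 0.0660, γ^t·E[r] = 0.053438, running G = 0.220104
t=3: π = [0.1935, 0.1812, 0.2400, 0.1998, 0.1855], E[r] = 0.0578, γ^t·E[r] = 0.042117, running G = 0.262221
t=4: π = [0.1937, 0.1811, 0.2403, 0.2001, 0.1848], E[r] = 0.0606, γ^t·E[r] = 0.039788, running G = 0.302009
t=5: π = [0.1936, 0.1810, 0.2404, 0.2002, 0.1848], E[r] = 0.0598, γ^t·E[r] = 0.035313, running G = 0.337322
t=6: π = [0.1936, 0.1810, 0.2404, 0.2002, 0.1848], E[r] = 0.0599, γ^t·E[r] = 0.031841, running G = 0.369164
t=7: π = [0.1936, 0.1810, 0.2404, 0.2002, 0.1848], E[r] = 0.0599, γ^t·E[r] = 0.028632, running G = 0.397796
t=8: π = [0.1936, 0.1810, 0.2404, 0.2002, 0.1848], E[r] = 0.0599, γ^t·E[r] = 0.025772, running G = 0.423568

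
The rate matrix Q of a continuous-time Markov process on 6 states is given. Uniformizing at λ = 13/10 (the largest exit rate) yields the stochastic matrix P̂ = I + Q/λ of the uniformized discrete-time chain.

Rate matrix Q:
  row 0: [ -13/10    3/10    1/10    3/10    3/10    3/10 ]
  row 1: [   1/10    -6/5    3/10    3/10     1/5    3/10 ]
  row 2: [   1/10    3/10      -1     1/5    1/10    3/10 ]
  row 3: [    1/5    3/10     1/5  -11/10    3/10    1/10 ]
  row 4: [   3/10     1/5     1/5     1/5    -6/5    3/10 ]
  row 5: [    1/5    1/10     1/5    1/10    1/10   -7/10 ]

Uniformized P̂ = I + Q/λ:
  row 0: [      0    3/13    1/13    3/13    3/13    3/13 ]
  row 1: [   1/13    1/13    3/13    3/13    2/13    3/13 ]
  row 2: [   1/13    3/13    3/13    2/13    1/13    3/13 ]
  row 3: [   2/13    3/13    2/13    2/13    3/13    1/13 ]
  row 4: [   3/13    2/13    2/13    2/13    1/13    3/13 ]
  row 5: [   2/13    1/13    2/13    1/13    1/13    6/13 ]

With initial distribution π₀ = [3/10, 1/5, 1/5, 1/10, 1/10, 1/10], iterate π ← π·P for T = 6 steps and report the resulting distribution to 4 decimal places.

π = [0.1204, 0.1554, 0.1696, 0.1544, 0.1312, 0.2691]

t=0: π = [0.3000, 0.2000, 0.2000, 0.1000, 0.1000, 0.1000]
t=1: π = [0.0846, 0.1769, 0.1615, 0.1846, 0.1538, 0.2385]
t=2: π = [0.1266, 0.1550, 0.1734, 0.1556, 0.1320, 0.2574]
t=3: π = [0.1193, 0.1572, 0.1694, 0.1557, 0.1323, 0.2662]
t=4: π = [0.1206, 0.1555, 0.1698, 0.1546, 0.1313, 0.2683]
t=5: π = [0.1204, 0.1555, 0.1696, 0.1544, 0.1312, 0.2689]
t=6: π = [0.1204, 0.1554, 0.1696, 0.1544, 0.1312, 0.2691]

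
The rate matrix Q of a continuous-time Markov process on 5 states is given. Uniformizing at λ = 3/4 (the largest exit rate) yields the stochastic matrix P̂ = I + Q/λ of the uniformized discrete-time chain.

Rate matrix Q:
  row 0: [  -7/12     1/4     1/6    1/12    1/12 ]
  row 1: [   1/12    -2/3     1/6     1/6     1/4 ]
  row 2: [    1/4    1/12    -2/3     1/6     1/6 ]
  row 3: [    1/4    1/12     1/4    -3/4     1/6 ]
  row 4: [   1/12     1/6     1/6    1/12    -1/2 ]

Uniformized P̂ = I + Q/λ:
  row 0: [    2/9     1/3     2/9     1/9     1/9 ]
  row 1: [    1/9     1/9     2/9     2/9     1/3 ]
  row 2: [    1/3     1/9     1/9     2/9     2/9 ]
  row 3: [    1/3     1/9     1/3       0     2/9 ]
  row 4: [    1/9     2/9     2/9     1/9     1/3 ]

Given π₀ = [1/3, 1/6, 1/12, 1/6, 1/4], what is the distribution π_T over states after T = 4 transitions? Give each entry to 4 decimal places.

π = [0.2135, 0.1861, 0.2137, 0.1403, 0.2465]

t=0: π = [0.3333, 0.1667, 0.0833, 0.1667, 0.2500]
t=1: π = [0.2037, 0.2130, 0.2315, 0.1204, 0.2315]
t=2: π = [0.2119, 0.1821, 0.2099, 0.1471, 0.2490]
t=3: π = [0.2140, 0.1859, 0.2152, 0.1383, 0.2466]
t=4: π = [0.2135, 0.1861, 0.2137, 0.1403, 0.2465]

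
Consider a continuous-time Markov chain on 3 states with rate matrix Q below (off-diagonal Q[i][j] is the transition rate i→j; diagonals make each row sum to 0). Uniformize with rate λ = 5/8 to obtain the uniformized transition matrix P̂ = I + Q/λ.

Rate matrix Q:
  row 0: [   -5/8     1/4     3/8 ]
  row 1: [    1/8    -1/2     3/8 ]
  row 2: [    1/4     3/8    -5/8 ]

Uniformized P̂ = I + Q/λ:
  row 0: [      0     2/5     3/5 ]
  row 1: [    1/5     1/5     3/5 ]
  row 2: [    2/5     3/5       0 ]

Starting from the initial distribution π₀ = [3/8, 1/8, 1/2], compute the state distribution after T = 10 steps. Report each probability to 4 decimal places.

t=0: π = [0.3750, 0.1250, 0.5000]
t=1: π = [0.2250, 0.4750, 0.3000]
t=2: π = [0.2150, 0.3650, 0.4200]
t=3: π = [0.2410, 0.4110, 0.3480]
t=4: π = [0.2214, 0.3874, 0.3912]
t=5: π = [0.2340, 0.4008, 0.3653]
t=6: π = [0.2263, 0.3929, 0.3808]
t=7: π = [0.2309, 0.3976, 0.3715]
t=8: π = [0.2281, 0.3948, 0.3771]
t=9: π = [0.2298, 0.3965, 0.3737]
t=10: π = [0.2288, 0.3955, 0.3758]

π = [0.2288, 0.3955, 0.3758]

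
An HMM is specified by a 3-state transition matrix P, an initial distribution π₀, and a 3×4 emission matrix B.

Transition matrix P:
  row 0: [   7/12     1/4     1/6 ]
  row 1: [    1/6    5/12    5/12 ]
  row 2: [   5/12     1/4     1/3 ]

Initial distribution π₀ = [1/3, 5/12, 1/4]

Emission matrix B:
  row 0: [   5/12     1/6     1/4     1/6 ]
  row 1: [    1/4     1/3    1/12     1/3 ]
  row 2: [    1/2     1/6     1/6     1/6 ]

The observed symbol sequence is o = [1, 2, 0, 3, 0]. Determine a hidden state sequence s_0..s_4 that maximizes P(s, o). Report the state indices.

path = [0, 0, 0, 0, 0]

t=0: δ = [5.556e-02, 1.389e-01, 4.167e-02]  (obs o_0=1)
t=1: δ = [8.102e-03, 4.823e-03, 9.645e-03]  ψ = [0, 1, 1]  (obs o_1=2)
t=2: δ = [1.969e-03, 6.028e-04, 1.608e-03]  ψ = [0, 2, 2]  (obs o_2=0)
t=3: δ = [1.915e-04, 1.641e-04, 8.931e-05]  ψ = [0, 0, 2]  (obs o_3=3)
t=4: δ = [4.653e-05, 1.709e-05, 3.419e-05]  ψ = [0, 1, 1]  (obs o_4=0)
backtrack: best end state = 0; path = [0, 0, 0, 0, 0]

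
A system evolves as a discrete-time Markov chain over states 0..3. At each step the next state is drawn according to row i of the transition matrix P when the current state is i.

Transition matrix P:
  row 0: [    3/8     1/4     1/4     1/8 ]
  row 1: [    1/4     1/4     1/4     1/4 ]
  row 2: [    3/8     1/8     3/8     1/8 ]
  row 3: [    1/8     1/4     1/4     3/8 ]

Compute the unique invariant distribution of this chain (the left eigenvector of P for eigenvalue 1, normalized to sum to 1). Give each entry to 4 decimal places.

Balance equations π_j = Σ_i π_i·P[i][j]:
  π_0 = 3/8·π_0 + 1/4·π_1 + 3/8·π_2 + 1/8·π_3
  π_1 = 1/4·π_0 + 1/4·π_1 + 1/8·π_2 + 1/4·π_3
  π_2 = 1/4·π_0 + 1/4·π_1 + 3/8·π_2 + 1/4·π_3
  normalize: π_0 + π_1 + π_2 + π_3 = 1
Solving the linear system gives exactly π = [25/84, 3/14, 2/7, 17/84].

π = [0.2976, 0.2143, 0.2857, 0.2024]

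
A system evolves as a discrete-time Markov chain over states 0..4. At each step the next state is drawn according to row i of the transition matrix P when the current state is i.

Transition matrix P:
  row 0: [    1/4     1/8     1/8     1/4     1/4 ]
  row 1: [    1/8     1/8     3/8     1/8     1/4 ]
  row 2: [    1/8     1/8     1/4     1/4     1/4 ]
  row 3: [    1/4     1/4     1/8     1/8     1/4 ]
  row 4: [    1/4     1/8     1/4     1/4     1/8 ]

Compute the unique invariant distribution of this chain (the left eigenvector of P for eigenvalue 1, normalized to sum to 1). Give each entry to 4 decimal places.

π = [0.2040, 0.1507, 0.2177, 0.2055, 0.2222]

Balance equations π_j = Σ_i π_i·P[i][j]:
  π_0 = 1/4·π_0 + 1/8·π_1 + 1/8·π_2 + 1/4·π_3 + 1/4·π_4
  π_1 = 1/8·π_0 + 1/8·π_1 + 1/8·π_2 + 1/4·π_3 + 1/8·π_4
  π_2 = 1/8·π_0 + 3/8·π_1 + 1/4·π_2 + 1/8·π_3 + 1/4·π_4
  π_3 = 1/4·π_0 + 1/8·π_1 + 1/4·π_2 + 1/8·π_3 + 1/4·π_4
  normalize: π_0 + π_1 + π_2 + π_3 + π_4 = 1
Solving the linear system gives exactly π = [134/657, 11/73, 143/657, 15/73, 2/9].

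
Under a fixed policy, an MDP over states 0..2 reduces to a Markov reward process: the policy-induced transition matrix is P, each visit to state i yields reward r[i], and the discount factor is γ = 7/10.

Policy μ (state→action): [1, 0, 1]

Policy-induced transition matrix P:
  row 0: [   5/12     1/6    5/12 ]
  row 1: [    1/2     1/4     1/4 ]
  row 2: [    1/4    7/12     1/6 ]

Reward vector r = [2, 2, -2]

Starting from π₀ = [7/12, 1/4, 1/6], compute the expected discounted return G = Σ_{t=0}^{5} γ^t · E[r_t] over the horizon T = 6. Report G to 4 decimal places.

G = 2.8395

t=0: π = [0.5833, 0.2500, 0.1667], E[r] = 1.3333, γ^t·E[r] = 1.333333, running G = 1.333333
t=1: π = [0.4097, 0.2569, 0.3333], E[r] = 0.6667, γ^t·E[r] = 0.466667, running G = 1.800000
t=2: π = [0.3825, 0.3270, 0.2905], E[r] = 0.8380, γ^t·E[r] = 0.410602, running G = 2.210602
t=3: π = [0.3955, 0.3150, 0.2895], E[r] = 0.8418, γ^t·E[r] = 0.288745, running G = 2.499346
t=4: π = [0.3947, 0.3136, 0.2918], E[r] = 0.8329, γ^t·E[r] = 0.199968, running G = 2.699314
t=5: π = [0.3942, 0.3144, 0.2915], E[r] = 0.8342, γ^t·E[r] = 0.140197, running G = 2.839511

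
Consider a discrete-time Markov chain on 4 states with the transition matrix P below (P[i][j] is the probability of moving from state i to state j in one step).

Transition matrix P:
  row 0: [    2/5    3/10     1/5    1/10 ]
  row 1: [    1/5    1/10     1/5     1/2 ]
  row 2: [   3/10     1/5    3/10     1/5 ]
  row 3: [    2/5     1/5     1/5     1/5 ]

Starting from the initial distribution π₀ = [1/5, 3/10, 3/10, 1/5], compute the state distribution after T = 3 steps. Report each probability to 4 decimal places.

π = [0.3353, 0.2127, 0.2223, 0.2297]

t=0: π = [0.2000, 0.3000, 0.3000, 0.2000]
t=1: π = [0.3100, 0.1900, 0.2300, 0.2700]
t=2: π = [0.3390, 0.2120, 0.2230, 0.2260]
t=3: π = [0.3353, 0.2127, 0.2223, 0.2297]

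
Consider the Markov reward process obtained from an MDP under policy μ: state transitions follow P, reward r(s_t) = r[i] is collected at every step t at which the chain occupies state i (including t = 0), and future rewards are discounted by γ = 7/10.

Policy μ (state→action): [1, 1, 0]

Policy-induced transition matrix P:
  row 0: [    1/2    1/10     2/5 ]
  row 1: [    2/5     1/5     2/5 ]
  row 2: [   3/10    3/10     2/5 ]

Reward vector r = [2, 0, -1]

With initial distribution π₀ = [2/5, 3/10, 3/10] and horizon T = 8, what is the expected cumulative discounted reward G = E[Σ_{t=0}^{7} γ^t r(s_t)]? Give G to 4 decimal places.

t=0: π = [0.4000, 0.3000, 0.3000], E[r] = 0.5000, γ^t·E[r] = 0.500000, running G = 0.500000
t=1: π = [0.4100, 0.1900, 0.4000], E[r] = 0.4200, γ^t·E[r] = 0.294000, running G = 0.794000
t=2: π = [0.4010, 0.1990, 0.4000], E[r] = 0.4020, γ^t·E[r] = 0.196980, running G = 0.990980
t=3: π = [0.4001, 0.1999, 0.4000], E[r] = 0.4002, γ^t·E[r] = 0.137269, running G = 1.128249
t=4: π = [0.4000, 0.2000, 0.4000], E[r] = 0.4000, γ^t·E[r] = 0.096045, running G = 1.224293
t=5: π = [0.4000, 0.2000, 0.4000], E[r] = 0.4000, γ^t·E[r] = 0.067228, running G = 1.291522
t=6: π = [0.4000, 0.2000, 0.4000], E[r] = 0.4000, γ^t·E[r] = 0.047060, running G = 1.338581
t=7: π = [0.4000, 0.2000, 0.4000], E[r] = 0.4000, γ^t·E[r] = 0.032942, running G = 1.371523

G = 1.3715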